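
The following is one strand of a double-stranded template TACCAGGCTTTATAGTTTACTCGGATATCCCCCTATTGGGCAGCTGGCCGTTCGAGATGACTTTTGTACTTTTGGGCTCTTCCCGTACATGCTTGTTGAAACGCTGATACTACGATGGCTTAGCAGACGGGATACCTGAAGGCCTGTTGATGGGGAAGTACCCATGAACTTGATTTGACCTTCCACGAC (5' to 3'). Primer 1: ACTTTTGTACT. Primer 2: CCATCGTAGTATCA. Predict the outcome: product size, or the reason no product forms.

Yes — a 59 bp product.

Primer 1 (ACTTTTGTACT) matches the top strand at positions 60–70; it acts as a forward primer.
Primer 2's reverse complement is TGATACTACGATGG, matching the top strand at positions 105–118; it acts as a reverse primer.
The 3' ends face each other across positions 60–118, giving a 59 bp product.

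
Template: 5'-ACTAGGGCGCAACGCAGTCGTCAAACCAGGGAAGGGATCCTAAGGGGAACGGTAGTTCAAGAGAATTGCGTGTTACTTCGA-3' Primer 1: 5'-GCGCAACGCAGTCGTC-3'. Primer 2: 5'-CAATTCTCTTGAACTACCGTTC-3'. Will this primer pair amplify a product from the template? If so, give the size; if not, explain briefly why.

Primer 1 (GCGCAACGCAGTCGTC) matches the top strand at positions 7–22; it acts as a forward primer.
Primer 2's reverse complement is GAACGGTAGTTCAAGAGAATTG, matching the top strand at positions 47–68; it acts as a reverse primer.
The 3' ends face each other across positions 7–68, giving a 62 bp product.

Yes — a 62 bp product.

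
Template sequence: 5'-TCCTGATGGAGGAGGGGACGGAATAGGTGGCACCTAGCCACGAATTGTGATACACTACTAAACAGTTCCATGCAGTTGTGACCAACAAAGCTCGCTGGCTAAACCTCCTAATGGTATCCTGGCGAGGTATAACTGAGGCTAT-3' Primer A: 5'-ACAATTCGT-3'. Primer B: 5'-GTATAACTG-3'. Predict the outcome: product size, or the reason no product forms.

Primer A (ACAATTCGT) has reverse complement ACGAATTGT, which matches the top strand at positions 40–48; primer A anneals to the top strand there with its 3' end pointing upstream toward position 40.
Primer B (GTATAACTG) matches the top strand directly at positions 127–135; it anneals to the bottom strand with its 3' end pointing downstream toward position 135.
The 3' ends diverge (primer A extends toward position 1, primer B toward position 142), so the primers never converge on a shared product.

No product — the primers' 3' ends point away from each other.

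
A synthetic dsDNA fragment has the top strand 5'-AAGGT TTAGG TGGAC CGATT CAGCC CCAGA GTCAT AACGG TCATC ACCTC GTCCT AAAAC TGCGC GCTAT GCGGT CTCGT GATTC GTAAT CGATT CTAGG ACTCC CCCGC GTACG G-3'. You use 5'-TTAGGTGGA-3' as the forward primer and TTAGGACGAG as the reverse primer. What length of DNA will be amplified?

Scanning the template, TTAGGTGGA occurs at positions 6–14; this primer anneals to the bottom strand there with its 3' end pointing downstream.
Taking the reverse complement of TTAGGACGAG gives CTCGTCCTAA, found at positions 48–57 on the template; the primer anneals here to the top strand with its 3' end pointing upstream.
The product runs from position 6 to position 57, so its length is 57 − 6 + 1 = 52 bp.

52 bp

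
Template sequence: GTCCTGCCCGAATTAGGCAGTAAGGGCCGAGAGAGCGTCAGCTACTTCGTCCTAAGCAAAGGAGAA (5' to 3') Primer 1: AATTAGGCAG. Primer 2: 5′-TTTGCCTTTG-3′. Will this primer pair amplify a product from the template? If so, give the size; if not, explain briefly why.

Primer 2 (TTTGCCTTTG) does not match the top strand, and its reverse complement CAAAGGCAAA does not match either.
With no annealing site for primer 2, no amplification occurs.

No product — primer 2 has no binding site in the template.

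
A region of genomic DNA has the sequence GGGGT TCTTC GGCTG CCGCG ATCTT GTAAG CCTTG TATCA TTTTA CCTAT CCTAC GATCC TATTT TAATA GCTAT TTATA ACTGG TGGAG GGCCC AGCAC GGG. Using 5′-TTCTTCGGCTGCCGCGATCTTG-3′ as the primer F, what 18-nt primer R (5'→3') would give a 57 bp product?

The forward primer binds at positions 5–26, so a 57 bp product ends at position 5 + 57 − 1 = 61.
The reverse primer anneals to the top strand over positions 44–61, i.e. to TACCTATCCTACGATCCT.
Its sequence written 5'→3' is the reverse complement: AGGATCGTAGGATAGGTA.

5'-AGGATCGTAGGATAGGTA-3'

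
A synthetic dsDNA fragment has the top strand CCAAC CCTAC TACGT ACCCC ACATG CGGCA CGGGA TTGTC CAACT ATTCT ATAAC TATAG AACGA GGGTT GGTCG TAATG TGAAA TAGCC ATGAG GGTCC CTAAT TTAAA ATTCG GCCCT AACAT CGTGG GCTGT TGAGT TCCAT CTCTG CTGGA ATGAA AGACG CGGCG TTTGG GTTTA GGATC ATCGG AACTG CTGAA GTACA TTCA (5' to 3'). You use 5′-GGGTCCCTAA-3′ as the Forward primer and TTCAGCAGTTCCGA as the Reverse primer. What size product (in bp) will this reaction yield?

Forward primer GGGTCCCTAA is found on the top strand at positions 95–104.
Taking the reverse complement of TTCAGCAGTTCCGA gives TCGGAACTGCTGAA, found at positions 187–200 on the template; the primer anneals here to the top strand with its 3' end pointing upstream.
Product length = (reverse-primer end) − (forward-primer start) + 1 = 200 − 95 + 1 = 106 bp.

106 bp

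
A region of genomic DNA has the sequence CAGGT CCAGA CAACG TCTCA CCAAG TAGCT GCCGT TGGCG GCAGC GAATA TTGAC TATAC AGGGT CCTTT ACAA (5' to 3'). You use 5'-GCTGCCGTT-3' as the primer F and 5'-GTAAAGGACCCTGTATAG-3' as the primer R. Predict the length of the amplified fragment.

45 bp

Scanning the template, GCTGCCGTT occurs at positions 28–36; this primer anneals to the bottom strand there with its 3' end pointing downstream.
The reverse primer's reverse complement is CTATACAGGGTCCTTTAC, which matches the template at positions 55–72.
Amplicon spans positions 28–72: 45 bp.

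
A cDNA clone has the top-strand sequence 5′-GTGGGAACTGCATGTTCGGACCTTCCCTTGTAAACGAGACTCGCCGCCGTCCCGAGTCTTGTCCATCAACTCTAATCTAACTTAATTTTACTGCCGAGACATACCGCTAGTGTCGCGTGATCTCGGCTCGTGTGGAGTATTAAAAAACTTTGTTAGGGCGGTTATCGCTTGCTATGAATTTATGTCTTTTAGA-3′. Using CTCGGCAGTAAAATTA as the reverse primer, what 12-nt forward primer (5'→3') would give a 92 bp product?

The reverse primer's reverse complement TAATTTTACTGCCGAG matches the template at positions 83–98, so the product ends at position 98.
A 92 bp product then starts at position 98 − 92 + 1 = 7.
The forward primer is identical to the top strand there: ACTGCATGTTCG.

5'-ACTGCATGTTCG-3'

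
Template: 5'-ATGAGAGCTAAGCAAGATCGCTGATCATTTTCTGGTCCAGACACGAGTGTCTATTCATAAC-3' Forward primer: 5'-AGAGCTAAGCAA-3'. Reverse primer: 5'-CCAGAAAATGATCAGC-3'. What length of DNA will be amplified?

Forward primer AGAGCTAAGCAA is found on the top strand at positions 4–15.
Taking the reverse complement of CCAGAAAATGATCAGC gives GCTGATCATTTTCTGG, found at positions 20–35 on the template; the primer anneals here to the top strand with its 3' end pointing upstream.
Amplicon spans positions 4–35: 32 bp.

32 bp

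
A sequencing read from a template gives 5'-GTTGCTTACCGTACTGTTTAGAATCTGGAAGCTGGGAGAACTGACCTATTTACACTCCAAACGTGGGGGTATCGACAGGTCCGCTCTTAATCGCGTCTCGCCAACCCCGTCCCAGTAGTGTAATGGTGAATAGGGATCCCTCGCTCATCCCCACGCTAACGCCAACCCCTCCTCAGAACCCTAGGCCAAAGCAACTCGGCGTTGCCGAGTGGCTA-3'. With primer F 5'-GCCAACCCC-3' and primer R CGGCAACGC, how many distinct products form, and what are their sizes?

The forward primer GCCAACCCC matches the top strand at positions 100–108, 161–169.
The reverse primer's reverse complement is GCGTTGCCG, matching at positions 199–207.
Each forward site pairs with the reverse site to give a product ending at position 207: sizes 108, 47 bp.

Two products: 108 bp, 47 bp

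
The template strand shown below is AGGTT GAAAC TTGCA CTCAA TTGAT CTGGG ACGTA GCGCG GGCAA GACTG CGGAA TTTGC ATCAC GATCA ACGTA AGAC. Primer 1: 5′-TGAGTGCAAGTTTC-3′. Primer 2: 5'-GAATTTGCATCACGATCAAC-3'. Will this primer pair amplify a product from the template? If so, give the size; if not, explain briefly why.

No product — the primers' 3' ends point away from each other.

Primer 1 (TGAGTGCAAGTTTC) has reverse complement GAAACTTGCACTCA, which matches the top strand at positions 6–19; primer 1 anneals to the top strand there with its 3' end pointing upstream toward position 6.
Primer 2 (GAATTTGCATCACGATCAAC) matches the top strand directly at positions 53–72; it anneals to the bottom strand with its 3' end pointing downstream toward position 72.
The 3' ends diverge (primer 1 extends toward position 1, primer 2 toward position 79), so the primers never converge on a shared product.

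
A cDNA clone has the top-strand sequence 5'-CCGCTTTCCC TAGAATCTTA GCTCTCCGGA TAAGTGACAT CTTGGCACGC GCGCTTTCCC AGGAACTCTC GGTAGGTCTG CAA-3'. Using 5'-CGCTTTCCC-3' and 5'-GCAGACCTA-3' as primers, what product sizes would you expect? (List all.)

80 bp, 30 bp

The forward primer CGCTTTCCC matches the top strand at positions 2–10, 52–60.
The reverse primer's reverse complement is TAGGTCTGC, matching at positions 73–81.
Each forward site pairs with the reverse site to give a product ending at position 81: sizes 80, 30 bp.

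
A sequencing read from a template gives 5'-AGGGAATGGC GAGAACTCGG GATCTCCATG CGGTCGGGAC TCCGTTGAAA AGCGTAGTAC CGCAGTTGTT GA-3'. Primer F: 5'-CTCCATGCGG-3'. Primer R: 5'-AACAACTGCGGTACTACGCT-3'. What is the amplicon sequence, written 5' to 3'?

5'-CTCCATGCGGTCGGGACTCCGTTGAAAAGCGTAGTACCGCAGTTGTT-3'

Scanning the template, CTCCATGCGG occurs at positions 24–33; this primer anneals to the bottom strand there with its 3' end pointing downstream.
Taking the reverse complement of AACAACTGCGGTACTACGCT gives AGCGTAGTACCGCAGTTGTT, found at positions 51–70 on the template; the primer anneals here to the top strand with its 3' end pointing upstream.
The product is the template from position 24 through 70 (47 bp).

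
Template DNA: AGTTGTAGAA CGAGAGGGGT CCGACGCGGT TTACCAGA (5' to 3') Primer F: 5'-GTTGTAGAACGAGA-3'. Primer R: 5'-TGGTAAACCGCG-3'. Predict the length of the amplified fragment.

The forward primer matches the template at positions 2–15.
The reverse primer's reverse complement is CGCGGTTTACCA, which matches the template at positions 25–36.
Product length = (reverse-primer end) − (forward-primer start) + 1 = 36 − 2 + 1 = 35 bp.

35 bp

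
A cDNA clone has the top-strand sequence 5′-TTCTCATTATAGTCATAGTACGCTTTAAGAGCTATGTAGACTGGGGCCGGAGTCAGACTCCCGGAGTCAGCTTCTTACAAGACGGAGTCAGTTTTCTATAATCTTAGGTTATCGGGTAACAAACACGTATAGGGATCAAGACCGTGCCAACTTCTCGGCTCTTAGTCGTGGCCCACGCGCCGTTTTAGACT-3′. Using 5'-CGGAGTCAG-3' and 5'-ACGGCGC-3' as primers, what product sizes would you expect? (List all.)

The forward primer CGGAGTCAG matches the top strand at positions 48–56, 62–70, 83–91.
The reverse primer's reverse complement is GCGCCGT, matching at positions 177–183.
Each forward site pairs with the reverse site to give a product ending at position 183: sizes 136, 122, 101 bp.

136 bp, 122 bp, 101 bp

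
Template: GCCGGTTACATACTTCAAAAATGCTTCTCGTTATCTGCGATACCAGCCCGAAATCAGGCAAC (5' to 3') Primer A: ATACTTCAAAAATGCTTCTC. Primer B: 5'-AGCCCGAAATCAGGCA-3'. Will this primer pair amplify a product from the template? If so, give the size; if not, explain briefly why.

No product — both primers anneal to the same strand and extend in the same direction.

Primer A (ATACTTCAAAAATGCTTCTC) matches the top strand at positions 10–29 (3' end points downstream).
Primer B (AGCCCGAAATCAGGCA) also matches the top strand directly, at positions 45–60 — its reverse complement TGCCTGATTTCGGGCT is not present.
Both primers anneal to the bottom strand with 3' ends pointing the same way, so neither can prime synthesis back toward the other.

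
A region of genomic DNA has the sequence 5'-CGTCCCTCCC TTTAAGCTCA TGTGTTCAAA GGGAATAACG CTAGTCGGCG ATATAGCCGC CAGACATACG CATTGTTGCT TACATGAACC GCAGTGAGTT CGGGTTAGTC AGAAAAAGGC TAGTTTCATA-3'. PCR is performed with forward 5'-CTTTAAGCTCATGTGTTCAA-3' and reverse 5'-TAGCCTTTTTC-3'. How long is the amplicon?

113 bp

Forward primer CTTTAAGCTCATGTGTTCAA is found on the top strand at positions 10–29.
Taking the reverse complement of TAGCCTTTTTC gives GAAAAAGGCTA, found at positions 112–122 on the template; the primer anneals here to the top strand with its 3' end pointing upstream.
The product runs from position 10 to position 122, so its length is 122 − 10 + 1 = 113 bp.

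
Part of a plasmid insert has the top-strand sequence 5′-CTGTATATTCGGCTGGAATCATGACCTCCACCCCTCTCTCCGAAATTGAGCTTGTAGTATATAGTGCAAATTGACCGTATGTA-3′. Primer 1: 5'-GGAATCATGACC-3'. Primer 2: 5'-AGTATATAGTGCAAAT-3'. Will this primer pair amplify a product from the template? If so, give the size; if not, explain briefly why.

Primer 1 (GGAATCATGACC) matches the top strand at positions 15–26 (3' end points downstream).
Primer 2 (AGTATATAGTGCAAAT) also matches the top strand directly, at positions 56–71 — its reverse complement ATTTGCACTATATACT is not present.
Both primers anneal to the bottom strand with 3' ends pointing the same way, so neither can prime synthesis back toward the other.

No product — both primers anneal to the same strand and extend in the same direction.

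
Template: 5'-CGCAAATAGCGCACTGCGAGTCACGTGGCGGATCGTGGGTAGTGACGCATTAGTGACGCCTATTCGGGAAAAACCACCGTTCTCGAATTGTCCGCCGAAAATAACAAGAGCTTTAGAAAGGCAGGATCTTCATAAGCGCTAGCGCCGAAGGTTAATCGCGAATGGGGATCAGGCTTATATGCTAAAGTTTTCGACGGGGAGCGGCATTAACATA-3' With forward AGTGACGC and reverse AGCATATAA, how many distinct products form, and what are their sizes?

The forward primer AGTGACGC matches the top strand at positions 41–48, 52–59.
The reverse primer's reverse complement is TTATATGCT, matching at positions 175–183.
Each forward site pairs with the reverse site to give a product ending at position 183: sizes 143, 132 bp.

Two products: 143 bp, 132 bp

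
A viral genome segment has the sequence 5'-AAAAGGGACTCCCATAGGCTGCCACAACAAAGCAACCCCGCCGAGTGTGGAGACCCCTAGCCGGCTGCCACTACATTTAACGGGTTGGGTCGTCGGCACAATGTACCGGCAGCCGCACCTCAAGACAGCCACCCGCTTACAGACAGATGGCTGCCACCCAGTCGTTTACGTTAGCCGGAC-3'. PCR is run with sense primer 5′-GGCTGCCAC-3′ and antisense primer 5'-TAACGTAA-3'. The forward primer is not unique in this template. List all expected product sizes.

The forward primer GGCTGCCAC matches the top strand at positions 17–25, 63–71, 149–157.
The reverse primer's reverse complement is TTACGTTA, matching at positions 166–173.
Each forward site pairs with the reverse site to give a product ending at position 173: sizes 157, 111, 25 bp.

157 bp, 111 bp, 25 bp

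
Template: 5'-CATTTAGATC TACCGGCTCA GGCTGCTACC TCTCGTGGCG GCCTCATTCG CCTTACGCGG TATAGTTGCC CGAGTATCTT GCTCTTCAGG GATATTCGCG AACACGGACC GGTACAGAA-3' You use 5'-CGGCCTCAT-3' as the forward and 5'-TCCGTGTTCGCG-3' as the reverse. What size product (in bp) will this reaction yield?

Forward primer CGGCCTCAT is found on the top strand at positions 39–47.
Reverse complement of the reverse primer: CGCGAACACGGA. This occurs on the top strand at positions 97–108.
The product runs from position 39 to position 108, so its length is 108 − 39 + 1 = 70 bp.

70 bp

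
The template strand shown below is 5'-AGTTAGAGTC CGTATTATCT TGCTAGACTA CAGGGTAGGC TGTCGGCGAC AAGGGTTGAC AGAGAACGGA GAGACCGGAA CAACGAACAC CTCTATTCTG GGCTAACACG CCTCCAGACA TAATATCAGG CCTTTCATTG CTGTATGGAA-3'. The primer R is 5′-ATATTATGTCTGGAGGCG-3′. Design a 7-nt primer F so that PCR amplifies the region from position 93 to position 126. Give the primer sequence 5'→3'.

The reverse primer's reverse complement CGCCTCCAGACATAATAT matches the template at positions 109–126; the product starts at position 93.
The forward primer is identical to the top strand over positions 93–99: CTATTCT.

5'-CTATTCT-3'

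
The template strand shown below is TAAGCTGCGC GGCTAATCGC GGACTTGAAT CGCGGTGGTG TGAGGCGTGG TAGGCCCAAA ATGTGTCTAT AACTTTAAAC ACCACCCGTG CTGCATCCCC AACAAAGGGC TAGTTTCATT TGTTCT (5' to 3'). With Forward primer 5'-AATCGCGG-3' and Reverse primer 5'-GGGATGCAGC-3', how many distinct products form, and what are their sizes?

The forward primer AATCGCGG matches the top strand at positions 15–22, 28–35.
The reverse primer's reverse complement is GCTGCATCCC, matching at positions 90–99.
Each forward site pairs with the reverse site to give a product ending at position 99: sizes 85, 72 bp.

Two products: 85 bp, 72 bp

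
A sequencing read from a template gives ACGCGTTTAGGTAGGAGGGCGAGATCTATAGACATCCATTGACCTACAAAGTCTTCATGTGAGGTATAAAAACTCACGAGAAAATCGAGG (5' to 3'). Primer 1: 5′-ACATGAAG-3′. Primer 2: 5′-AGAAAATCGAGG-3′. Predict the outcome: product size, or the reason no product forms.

No product — the primers' 3' ends point away from each other.

Primer 1 (ACATGAAG) has reverse complement CTTCATGT, which matches the top strand at positions 53–60; primer 1 anneals to the top strand there with its 3' end pointing upstream toward position 53.
Primer 2 (AGAAAATCGAGG) matches the top strand directly at positions 79–90; it anneals to the bottom strand with its 3' end pointing downstream toward position 90.
The 3' ends diverge (primer 1 extends toward position 1, primer 2 toward position 90), so the primers never converge on a shared product.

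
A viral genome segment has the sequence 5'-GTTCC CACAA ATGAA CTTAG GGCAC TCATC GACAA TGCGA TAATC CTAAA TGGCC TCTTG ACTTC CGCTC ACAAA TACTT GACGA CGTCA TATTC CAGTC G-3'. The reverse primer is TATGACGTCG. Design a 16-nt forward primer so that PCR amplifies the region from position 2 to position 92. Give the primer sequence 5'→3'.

5'-TTCCCACAAATGAACT-3'

The reverse primer's reverse complement CGACGTCATA matches the template at positions 83–92; the product starts at position 2.
The forward primer is identical to the top strand over positions 2–17: TTCCCACAAATGAACT.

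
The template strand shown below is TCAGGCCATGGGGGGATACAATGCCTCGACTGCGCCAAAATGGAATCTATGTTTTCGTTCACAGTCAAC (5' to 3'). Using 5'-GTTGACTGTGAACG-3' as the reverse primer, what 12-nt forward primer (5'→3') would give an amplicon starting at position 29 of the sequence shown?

5'-ACTGCGCCAAAA-3'

The reverse primer's reverse complement CGTTCACAGTCAAC matches the template at positions 56–69; the product starts at position 29.
The forward primer is identical to the top strand over positions 29–40: ACTGCGCCAAAA.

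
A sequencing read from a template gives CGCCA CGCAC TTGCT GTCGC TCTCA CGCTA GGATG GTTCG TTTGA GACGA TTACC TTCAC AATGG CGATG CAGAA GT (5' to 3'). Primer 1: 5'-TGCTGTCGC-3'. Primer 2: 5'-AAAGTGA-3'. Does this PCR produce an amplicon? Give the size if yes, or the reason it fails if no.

Primer 2 (AAAGTGA) does not match the top strand, and its reverse complement TCACTTT does not match either.
With no annealing site for primer 2, no amplification occurs.

No product — primer 2 has no binding site in the template.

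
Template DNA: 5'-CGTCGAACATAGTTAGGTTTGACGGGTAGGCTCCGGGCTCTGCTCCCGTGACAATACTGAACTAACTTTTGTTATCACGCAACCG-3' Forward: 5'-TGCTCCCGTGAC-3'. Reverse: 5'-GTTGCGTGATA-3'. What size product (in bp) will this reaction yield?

The forward primer matches the template at positions 41–52.
Taking the reverse complement of GTTGCGTGATA gives TATCACGCAAC, found at positions 73–83 on the template; the primer anneals here to the top strand with its 3' end pointing upstream.
Product length = (reverse-primer end) − (forward-primer start) + 1 = 83 − 41 + 1 = 43 bp.

43 bp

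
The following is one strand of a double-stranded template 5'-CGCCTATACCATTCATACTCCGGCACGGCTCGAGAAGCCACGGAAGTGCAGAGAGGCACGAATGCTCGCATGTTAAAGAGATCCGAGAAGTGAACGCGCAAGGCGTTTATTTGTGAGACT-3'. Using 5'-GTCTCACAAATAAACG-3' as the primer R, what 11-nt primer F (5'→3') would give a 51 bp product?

The reverse primer's reverse complement CGTTTATTTGTGAGAC matches the template at positions 104–119, so the product ends at position 119.
A 51 bp product then starts at position 119 − 51 + 1 = 69.
The forward primer is identical to the top strand there: CATGTTAAAGA.

5'-CATGTTAAAGA-3'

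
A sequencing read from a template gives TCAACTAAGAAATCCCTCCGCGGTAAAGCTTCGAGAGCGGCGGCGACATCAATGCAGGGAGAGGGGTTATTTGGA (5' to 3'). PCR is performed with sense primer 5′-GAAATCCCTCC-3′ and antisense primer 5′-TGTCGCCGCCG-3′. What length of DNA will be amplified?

Scanning the template, GAAATCCCTCC occurs at positions 9–19; this primer anneals to the bottom strand there with its 3' end pointing downstream.
Reverse complement of the reverse primer: CGGCGGCGACA. This occurs on the top strand at positions 38–48.
The product runs from position 9 to position 48, so its length is 48 − 9 + 1 = 40 bp.

40 bp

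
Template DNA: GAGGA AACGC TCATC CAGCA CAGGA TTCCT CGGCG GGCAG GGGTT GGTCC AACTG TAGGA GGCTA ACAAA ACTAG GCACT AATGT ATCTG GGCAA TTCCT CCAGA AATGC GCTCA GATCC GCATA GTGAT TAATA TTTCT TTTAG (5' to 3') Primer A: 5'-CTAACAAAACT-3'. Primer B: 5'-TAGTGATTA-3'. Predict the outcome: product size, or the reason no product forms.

Primer A (CTAACAAAACT) matches the top strand at positions 63–73 (3' end points downstream).
Primer B (TAGTGATTA) also matches the top strand directly, at positions 124–132 — its reverse complement TAATCACTA is not present.
Both primers anneal to the bottom strand with 3' ends pointing the same way, so neither can prime synthesis back toward the other.

No product — both primers anneal to the same strand and extend in the same direction.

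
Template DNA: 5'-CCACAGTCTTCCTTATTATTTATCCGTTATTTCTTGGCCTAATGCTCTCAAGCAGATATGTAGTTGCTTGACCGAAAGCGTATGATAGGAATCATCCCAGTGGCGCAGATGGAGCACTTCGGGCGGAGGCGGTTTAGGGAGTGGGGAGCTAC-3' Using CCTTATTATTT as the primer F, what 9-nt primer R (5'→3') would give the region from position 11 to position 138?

5'-CCTAAACCG-3'

The product's 3' end on the top strand is position 138.
The reverse primer anneals to the top strand over positions 130–138, i.e. to CGGTTTAGG.
Its sequence written 5'→3' is the reverse complement: CCTAAACCG.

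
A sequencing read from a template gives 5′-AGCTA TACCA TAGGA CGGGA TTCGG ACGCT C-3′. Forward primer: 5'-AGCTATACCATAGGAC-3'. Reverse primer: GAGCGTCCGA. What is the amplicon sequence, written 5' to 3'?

The forward primer matches the template at positions 1–16.
Reverse complement of the reverse primer: TCGGACGCTC. This occurs on the top strand at positions 22–31.
The product is the template from position 1 through 31 (31 bp).

5'-AGCTATACCATAGGACGGGATTCGGACGCTC-3'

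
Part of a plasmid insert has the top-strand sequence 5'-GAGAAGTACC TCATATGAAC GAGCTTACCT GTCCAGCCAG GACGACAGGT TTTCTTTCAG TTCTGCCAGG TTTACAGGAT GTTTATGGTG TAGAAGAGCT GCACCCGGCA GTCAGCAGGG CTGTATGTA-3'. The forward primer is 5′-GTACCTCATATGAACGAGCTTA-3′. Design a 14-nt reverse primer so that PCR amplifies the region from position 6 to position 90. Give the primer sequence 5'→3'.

5'-CACCATAAACATCC-3'

The product's 3' end on the top strand is position 90.
The reverse primer anneals to the top strand over positions 77–90, i.e. to GGATGTTTATGGTG.
Its sequence written 5'→3' is the reverse complement: CACCATAAACATCC.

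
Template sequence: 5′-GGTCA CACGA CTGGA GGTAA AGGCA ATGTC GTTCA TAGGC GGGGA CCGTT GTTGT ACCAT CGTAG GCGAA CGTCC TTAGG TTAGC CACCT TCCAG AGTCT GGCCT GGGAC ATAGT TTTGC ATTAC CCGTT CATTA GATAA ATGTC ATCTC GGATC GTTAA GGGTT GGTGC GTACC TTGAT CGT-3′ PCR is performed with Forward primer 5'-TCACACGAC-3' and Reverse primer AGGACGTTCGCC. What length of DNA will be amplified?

Scanning the template, TCACACGAC occurs at positions 3–11; this primer anneals to the bottom strand there with its 3' end pointing downstream.
Taking the reverse complement of AGGACGTTCGCC gives GGCGAACGTCCT, found at positions 65–76 on the template; the primer anneals here to the top strand with its 3' end pointing upstream.
The product runs from position 3 to position 76, so its length is 76 − 3 + 1 = 74 bp.

74 bp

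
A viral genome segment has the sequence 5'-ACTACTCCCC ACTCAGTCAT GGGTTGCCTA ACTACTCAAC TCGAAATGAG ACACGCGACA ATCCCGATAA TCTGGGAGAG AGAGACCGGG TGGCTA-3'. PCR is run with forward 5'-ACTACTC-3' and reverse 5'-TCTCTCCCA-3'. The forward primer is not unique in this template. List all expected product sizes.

The forward primer ACTACTC matches the top strand at positions 1–7, 31–37.
The reverse primer's reverse complement is TGGGAGAGA, matching at positions 73–81.
Each forward site pairs with the reverse site to give a product ending at position 81: sizes 81, 51 bp.

81 bp, 51 bp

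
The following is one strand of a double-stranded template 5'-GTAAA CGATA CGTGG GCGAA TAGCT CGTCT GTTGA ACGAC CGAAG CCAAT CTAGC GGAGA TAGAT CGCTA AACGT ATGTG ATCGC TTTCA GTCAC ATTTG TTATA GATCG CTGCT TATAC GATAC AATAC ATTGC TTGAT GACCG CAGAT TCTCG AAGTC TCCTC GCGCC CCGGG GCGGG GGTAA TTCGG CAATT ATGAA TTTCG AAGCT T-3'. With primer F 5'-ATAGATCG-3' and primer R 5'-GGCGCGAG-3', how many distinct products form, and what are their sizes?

Two products: 111 bp, 68 bp

The forward primer ATAGATCG matches the top strand at positions 60–67, 103–110.
The reverse primer's reverse complement is CTCGCGCC, matching at positions 163–170.
Each forward site pairs with the reverse site to give a product ending at position 170: sizes 111, 68 bp.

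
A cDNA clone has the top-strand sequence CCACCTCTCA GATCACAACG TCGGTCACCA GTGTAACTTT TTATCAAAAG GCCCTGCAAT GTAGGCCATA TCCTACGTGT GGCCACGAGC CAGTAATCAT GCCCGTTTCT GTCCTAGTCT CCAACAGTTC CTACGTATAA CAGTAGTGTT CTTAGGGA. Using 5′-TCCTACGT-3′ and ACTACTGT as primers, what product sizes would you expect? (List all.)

The forward primer TCCTACGT matches the top strand at positions 71–78, 129–136.
The reverse primer's reverse complement is ACAGTAGT, matching at positions 140–147.
Each forward site pairs with the reverse site to give a product ending at position 147: sizes 77, 19 bp.

77 bp, 19 bp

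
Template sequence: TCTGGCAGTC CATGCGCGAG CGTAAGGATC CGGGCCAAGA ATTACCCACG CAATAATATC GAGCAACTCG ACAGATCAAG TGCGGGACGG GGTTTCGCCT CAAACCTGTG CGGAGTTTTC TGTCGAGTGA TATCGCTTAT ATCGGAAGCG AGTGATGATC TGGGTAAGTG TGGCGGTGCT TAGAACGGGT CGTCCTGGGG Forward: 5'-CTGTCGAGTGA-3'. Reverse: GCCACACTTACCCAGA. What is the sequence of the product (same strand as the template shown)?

5'-CTGTCGAGTGATATCGCTTATATCGGAAGCGAGTGATGATCTGGGTAAGTGTGGC-3'

Forward primer CTGTCGAGTGA is found on the top strand at positions 120–130.
Taking the reverse complement of GCCACACTTACCCAGA gives TCTGGGTAAGTGTGGC, found at positions 159–174 on the template; the primer anneals here to the top strand with its 3' end pointing upstream.
The product is the template from position 120 through 174 (55 bp).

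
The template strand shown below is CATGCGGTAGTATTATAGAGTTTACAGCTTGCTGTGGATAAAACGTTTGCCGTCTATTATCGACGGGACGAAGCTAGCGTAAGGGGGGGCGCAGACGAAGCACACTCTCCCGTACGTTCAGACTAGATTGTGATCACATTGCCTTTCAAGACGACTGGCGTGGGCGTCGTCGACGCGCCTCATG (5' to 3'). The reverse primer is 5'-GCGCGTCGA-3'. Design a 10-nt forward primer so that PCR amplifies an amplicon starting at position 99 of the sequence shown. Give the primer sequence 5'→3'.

The reverse primer's reverse complement TCGACGCGC matches the template at positions 170–178; the product starts at position 99.
The forward primer is identical to the top strand over positions 99–108: AGCACACTCT.

5'-AGCACACTCT-3'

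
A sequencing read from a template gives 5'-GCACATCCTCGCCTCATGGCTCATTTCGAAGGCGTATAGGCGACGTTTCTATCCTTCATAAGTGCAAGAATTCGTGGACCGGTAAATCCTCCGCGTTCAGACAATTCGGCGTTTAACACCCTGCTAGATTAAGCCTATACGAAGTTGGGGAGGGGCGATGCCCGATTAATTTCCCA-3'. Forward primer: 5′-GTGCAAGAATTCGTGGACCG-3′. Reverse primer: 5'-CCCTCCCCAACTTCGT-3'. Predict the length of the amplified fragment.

93 bp

Scanning the template, GTGCAAGAATTCGTGGACCG occurs at positions 62–81; this primer anneals to the bottom strand there with its 3' end pointing downstream.
Taking the reverse complement of CCCTCCCCAACTTCGT gives ACGAAGTTGGGGAGGG, found at positions 139–154 on the template; the primer anneals here to the top strand with its 3' end pointing upstream.
The product runs from position 62 to position 154, so its length is 154 − 62 + 1 = 93 bp.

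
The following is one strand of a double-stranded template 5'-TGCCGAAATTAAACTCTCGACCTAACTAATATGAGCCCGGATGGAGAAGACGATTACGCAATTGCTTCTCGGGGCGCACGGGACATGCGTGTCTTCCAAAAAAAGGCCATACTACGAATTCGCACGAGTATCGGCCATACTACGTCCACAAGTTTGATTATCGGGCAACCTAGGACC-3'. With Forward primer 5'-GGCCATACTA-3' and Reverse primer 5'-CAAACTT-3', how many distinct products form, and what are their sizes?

Two products: 52 bp, 24 bp

The forward primer GGCCATACTA matches the top strand at positions 105–114, 133–142.
The reverse primer's reverse complement is AAGTTTG, matching at positions 150–156.
Each forward site pairs with the reverse site to give a product ending at position 156: sizes 52, 24 bp.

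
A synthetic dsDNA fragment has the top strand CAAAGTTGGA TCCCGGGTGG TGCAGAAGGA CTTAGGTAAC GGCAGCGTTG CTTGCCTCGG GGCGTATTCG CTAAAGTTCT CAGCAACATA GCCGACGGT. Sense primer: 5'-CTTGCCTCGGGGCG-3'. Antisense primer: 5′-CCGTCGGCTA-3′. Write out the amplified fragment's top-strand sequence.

5'-CTTGCCTCGGGGCGTATTCGCTAAAGTTCTCAGCAACATAGCCGACGG-3'

Forward primer CTTGCCTCGGGGCG is found on the top strand at positions 51–64.
Reverse complement of the reverse primer: TAGCCGACGG. This occurs on the top strand at positions 89–98.
The product is the template from position 51 through 98 (48 bp).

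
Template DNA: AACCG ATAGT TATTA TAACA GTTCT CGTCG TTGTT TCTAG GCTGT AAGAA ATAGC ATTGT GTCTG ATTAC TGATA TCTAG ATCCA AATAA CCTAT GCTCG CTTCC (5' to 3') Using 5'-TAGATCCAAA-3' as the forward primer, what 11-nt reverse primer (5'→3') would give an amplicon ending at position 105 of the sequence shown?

5'-GGAAGCGAGCA-3'

The forward primer binds at positions 78–87; the product's 3' end on the top strand is position 105.
The reverse primer anneals to the top strand over positions 95–105, i.e. to TGCTCGCTTCC.
Its sequence written 5'→3' is the reverse complement: GGAAGCGAGCA.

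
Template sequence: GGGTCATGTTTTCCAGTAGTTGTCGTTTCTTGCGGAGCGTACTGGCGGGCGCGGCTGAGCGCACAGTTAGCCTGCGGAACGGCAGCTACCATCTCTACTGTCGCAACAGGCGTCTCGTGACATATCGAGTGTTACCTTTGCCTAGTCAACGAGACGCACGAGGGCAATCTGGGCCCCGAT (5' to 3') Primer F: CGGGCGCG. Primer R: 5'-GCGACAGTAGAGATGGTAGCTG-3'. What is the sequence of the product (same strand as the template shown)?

Forward primer CGGGCGCG is found on the top strand at positions 46–53.
The reverse primer's reverse complement is CAGCTACCATCTCTACTGTCGC, which matches the template at positions 83–104.
The product is the template from position 46 through 104 (59 bp).

5'-CGGGCGCGGCTGAGCGCACAGTTAGCCTGCGGAACGGCAGCTACCATCTCTACTGTCGC-3'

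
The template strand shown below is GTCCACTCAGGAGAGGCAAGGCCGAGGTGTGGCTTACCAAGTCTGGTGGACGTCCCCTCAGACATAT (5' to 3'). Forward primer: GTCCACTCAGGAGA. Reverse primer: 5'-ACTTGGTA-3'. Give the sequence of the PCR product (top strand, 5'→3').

Forward primer GTCCACTCAGGAGA is found on the top strand at positions 1–14.
Taking the reverse complement of ACTTGGTA gives TACCAAGT, found at positions 35–42 on the template; the primer anneals here to the top strand with its 3' end pointing upstream.
The product is the template from position 1 through 42 (42 bp).

5'-GTCCACTCAGGAGAGGCAAGGCCGAGGTGTGGCTTACCAAGT-3'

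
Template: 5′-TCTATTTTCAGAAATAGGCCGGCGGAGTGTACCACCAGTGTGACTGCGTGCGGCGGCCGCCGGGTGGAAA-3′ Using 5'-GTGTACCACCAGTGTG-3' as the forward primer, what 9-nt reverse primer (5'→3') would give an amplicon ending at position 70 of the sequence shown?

The forward primer binds at positions 27–42; the product's 3' end on the top strand is position 70.
The reverse primer anneals to the top strand over positions 62–70, i.e. to GGGTGGAAA.
Its sequence written 5'→3' is the reverse complement: TTTCCACCC.

5'-TTTCCACCC-3'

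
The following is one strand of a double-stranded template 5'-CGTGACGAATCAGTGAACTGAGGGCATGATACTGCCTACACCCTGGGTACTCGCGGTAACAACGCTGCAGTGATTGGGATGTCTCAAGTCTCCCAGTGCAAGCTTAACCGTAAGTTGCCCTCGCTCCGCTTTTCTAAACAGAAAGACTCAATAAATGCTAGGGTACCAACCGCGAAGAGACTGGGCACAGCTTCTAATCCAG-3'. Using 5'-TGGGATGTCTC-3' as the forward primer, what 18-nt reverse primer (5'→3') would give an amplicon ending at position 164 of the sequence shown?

The forward primer binds at positions 75–85; the product's 3' end on the top strand is position 164.
The reverse primer anneals to the top strand over positions 147–164, i.e. to CTCAATAAATGCTAGGGT.
Its sequence written 5'→3' is the reverse complement: ACCCTAGCATTTATTGAG.

5'-ACCCTAGCATTTATTGAG-3'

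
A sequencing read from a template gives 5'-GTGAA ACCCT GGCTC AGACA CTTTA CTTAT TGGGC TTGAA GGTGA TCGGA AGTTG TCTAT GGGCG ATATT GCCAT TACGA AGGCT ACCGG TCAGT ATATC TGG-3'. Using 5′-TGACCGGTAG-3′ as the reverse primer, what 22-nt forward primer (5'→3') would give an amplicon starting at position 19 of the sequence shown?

The reverse primer's reverse complement CTACCGGTCA matches the template at positions 84–93; the product starts at position 19.
The forward primer is identical to the top strand over positions 19–40: CACTTTACTTATTGGGCTTGAA.

5'-CACTTTACTTATTGGGCTTGAA-3'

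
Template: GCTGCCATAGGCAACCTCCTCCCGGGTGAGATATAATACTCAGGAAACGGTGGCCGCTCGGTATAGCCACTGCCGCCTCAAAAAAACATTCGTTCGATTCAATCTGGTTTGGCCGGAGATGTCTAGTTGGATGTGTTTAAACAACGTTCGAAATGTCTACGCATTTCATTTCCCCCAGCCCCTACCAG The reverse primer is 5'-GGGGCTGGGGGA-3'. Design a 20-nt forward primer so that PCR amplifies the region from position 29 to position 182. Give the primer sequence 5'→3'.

The reverse primer's reverse complement TCCCCCAGCCCC matches the template at positions 171–182; the product starts at position 29.
The forward primer is identical to the top strand over positions 29–48: AGATATAATACTCAGGAAAC.

5'-AGATATAATACTCAGGAAAC-3'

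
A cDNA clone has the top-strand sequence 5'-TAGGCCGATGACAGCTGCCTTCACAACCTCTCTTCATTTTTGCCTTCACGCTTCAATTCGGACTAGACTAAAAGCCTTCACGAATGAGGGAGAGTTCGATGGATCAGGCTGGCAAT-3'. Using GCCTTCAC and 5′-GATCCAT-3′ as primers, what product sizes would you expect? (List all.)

89 bp, 64 bp, 32 bp

The forward primer GCCTTCAC matches the top strand at positions 17–24, 42–49, 74–81.
The reverse primer's reverse complement is ATGGATC, matching at positions 99–105.
Each forward site pairs with the reverse site to give a product ending at position 105: sizes 89, 64, 32 bp.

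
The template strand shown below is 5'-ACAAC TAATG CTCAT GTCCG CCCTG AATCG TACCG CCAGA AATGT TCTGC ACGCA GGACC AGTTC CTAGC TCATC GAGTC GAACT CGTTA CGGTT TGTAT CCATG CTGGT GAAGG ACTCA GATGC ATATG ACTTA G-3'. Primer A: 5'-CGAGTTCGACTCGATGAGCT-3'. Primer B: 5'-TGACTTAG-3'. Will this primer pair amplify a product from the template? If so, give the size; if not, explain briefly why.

Primer A (CGAGTTCGACTCGATGAGCT) has reverse complement AGCTCATCGAGTCGAACTCG, which matches the top strand at positions 68–87; primer A anneals to the top strand there with its 3' end pointing upstream toward position 68.
Primer B (TGACTTAG) matches the top strand directly at positions 129–136; it anneals to the bottom strand with its 3' end pointing downstream toward position 136.
The 3' ends diverge (primer A extends toward position 1, primer B toward position 136), so the primers never converge on a shared product.

No product — the primers' 3' ends point away from each other.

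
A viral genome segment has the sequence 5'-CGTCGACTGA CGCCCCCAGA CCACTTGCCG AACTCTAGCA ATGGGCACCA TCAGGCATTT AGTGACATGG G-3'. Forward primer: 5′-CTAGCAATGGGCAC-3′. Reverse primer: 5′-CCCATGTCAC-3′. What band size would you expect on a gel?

Scanning the template, CTAGCAATGGGCAC occurs at positions 35–48; this primer anneals to the bottom strand there with its 3' end pointing downstream.
The reverse primer's reverse complement is GTGACATGGG, which matches the template at positions 62–71.
Amplicon spans positions 35–71: 37 bp.

37 bp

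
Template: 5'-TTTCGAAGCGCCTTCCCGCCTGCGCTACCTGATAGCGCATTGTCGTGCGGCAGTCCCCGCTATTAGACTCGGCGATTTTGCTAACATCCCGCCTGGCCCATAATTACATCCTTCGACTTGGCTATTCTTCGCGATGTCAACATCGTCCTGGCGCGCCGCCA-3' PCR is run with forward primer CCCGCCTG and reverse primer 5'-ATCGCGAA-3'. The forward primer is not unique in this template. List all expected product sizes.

The forward primer CCCGCCTG matches the top strand at positions 15–22, 88–95.
The reverse primer's reverse complement is TTCGCGAT, matching at positions 128–135.
Each forward site pairs with the reverse site to give a product ending at position 135: sizes 121, 48 bp.

121 bp, 48 bp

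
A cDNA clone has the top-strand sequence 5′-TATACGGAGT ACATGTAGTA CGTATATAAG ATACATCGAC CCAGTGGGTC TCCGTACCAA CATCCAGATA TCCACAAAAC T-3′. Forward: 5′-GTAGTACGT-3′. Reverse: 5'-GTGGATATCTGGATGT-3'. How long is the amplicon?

61 bp

The forward primer matches the template at positions 15–23.
Taking the reverse complement of GTGGATATCTGGATGT gives ACATCCAGATATCCAC, found at positions 60–75 on the template; the primer anneals here to the top strand with its 3' end pointing upstream.
Product length = (reverse-primer end) − (forward-primer start) + 1 = 75 − 15 + 1 = 61 bp.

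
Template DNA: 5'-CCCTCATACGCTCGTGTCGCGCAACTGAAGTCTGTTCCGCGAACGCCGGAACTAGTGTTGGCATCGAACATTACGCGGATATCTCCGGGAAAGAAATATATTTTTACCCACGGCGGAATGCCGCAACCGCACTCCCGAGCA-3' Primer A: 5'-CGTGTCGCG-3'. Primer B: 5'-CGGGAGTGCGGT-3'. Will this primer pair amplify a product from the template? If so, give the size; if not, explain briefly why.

Yes — a 125 bp product.

Primer A (CGTGTCGCG) matches the top strand at positions 13–21; it acts as a forward primer.
Primer B's reverse complement is ACCGCACTCCCG, matching the top strand at positions 126–137; it acts as a reverse primer.
The 3' ends face each other across positions 13–137, giving a 125 bp product.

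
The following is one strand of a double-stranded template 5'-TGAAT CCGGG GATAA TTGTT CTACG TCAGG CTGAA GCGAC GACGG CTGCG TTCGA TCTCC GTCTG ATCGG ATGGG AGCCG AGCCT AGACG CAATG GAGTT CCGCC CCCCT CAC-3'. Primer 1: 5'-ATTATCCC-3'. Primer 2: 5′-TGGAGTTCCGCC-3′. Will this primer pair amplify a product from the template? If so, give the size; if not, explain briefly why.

No product — the primers' 3' ends point away from each other.

Primer 1 (ATTATCCC) has reverse complement GGGATAAT, which matches the top strand at positions 9–16; primer 1 anneals to the top strand there with its 3' end pointing upstream toward position 9.
Primer 2 (TGGAGTTCCGCC) matches the top strand directly at positions 94–105; it anneals to the bottom strand with its 3' end pointing downstream toward position 105.
The 3' ends diverge (primer 1 extends toward position 1, primer 2 toward position 113), so the primers never converge on a shared product.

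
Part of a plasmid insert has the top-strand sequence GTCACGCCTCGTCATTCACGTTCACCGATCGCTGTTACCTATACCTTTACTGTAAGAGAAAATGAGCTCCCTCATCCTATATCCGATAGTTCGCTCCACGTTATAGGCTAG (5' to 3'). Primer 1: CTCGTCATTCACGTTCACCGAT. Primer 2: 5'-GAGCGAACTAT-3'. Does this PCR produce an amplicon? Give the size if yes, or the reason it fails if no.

Yes — an 89 bp product.

Primer 1 (CTCGTCATTCACGTTCACCGAT) matches the top strand at positions 8–29; it acts as a forward primer.
Primer 2's reverse complement is ATAGTTCGCTC, matching the top strand at positions 86–96; it acts as a reverse primer.
The 3' ends face each other across positions 8–96, giving an 89 bp product.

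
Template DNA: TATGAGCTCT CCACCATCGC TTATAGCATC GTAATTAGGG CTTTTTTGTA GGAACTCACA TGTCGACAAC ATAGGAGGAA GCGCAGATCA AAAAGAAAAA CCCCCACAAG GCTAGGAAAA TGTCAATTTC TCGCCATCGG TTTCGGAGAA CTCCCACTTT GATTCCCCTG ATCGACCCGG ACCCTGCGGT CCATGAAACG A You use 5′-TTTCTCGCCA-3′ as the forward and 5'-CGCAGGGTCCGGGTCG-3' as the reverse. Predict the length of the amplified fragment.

Forward primer TTTCTCGCCA is found on the top strand at positions 127–136.
Reverse complement of the reverse primer: CGACCCGGACCCTGCG. This occurs on the top strand at positions 173–188.
The product runs from position 127 to position 188, so its length is 188 − 127 + 1 = 62 bp.

62 bp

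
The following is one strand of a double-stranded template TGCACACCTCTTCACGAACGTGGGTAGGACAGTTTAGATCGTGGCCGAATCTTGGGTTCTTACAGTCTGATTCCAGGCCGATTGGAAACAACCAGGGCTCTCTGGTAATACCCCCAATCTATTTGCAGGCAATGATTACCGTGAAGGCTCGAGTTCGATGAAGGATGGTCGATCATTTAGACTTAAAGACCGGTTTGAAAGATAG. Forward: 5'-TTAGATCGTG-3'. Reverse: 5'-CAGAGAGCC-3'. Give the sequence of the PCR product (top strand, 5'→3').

5'-TTAGATCGTGGCCGAATCTTGGGTTCTTACAGTCTGATTCCAGGCCGATTGGAAACAACCAGGGCTCTCTG-3'

Scanning the template, TTAGATCGTG occurs at positions 34–43; this primer anneals to the bottom strand there with its 3' end pointing downstream.
Taking the reverse complement of CAGAGAGCC gives GGCTCTCTG, found at positions 96–104 on the template; the primer anneals here to the top strand with its 3' end pointing upstream.
The product is the template from position 34 through 104 (71 bp).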